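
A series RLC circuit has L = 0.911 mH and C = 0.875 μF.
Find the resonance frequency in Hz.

Step 1 — Resonance condition Im(Z)=0 gives ω₀ = 1/√(LC).
Step 2 — ω₀ = 1/√(0.000911·8.75e-07) = 3.542e+04 rad/s.
Step 3 — f₀ = ω₀/(2π) = 5637 Hz.

f₀ = 5637 Hz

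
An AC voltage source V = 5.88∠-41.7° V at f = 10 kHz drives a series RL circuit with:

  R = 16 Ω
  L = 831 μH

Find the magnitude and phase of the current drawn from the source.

Step 1 — Angular frequency: ω = 2π·f = 2π·1e+04 = 6.283e+04 rad/s.
Step 2 — Component impedances:
  R: Z = R = 16 Ω
  L: Z = jωL = j·6.283e+04·0.000831 = 0 + j52.21 Ω
Step 3 — Series combination: Z_total = R + L = 16 + j52.21 Ω = 54.61∠73.0° Ω.
Step 4 — Source phasor: V = 5.88∠-41.7° V = 4.39 - j3.912 V.
Step 5 — Ohm's law: I = V / Z_total = (4.39 - j3.912) / (16 + j52.21) = -0.04493 - j0.09785 A.
Step 6 — Convert to polar: |I| = 0.1077 A, ∠I = -114.7°.

I = 0.1077∠-114.7° A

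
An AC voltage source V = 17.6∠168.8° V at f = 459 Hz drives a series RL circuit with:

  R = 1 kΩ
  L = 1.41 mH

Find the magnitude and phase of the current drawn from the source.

Step 1 — Angular frequency: ω = 2π·f = 2π·459 = 2884 rad/s.
Step 2 — Component impedances:
  R: Z = R = 1000 Ω
  L: Z = jωL = j·2884·0.00141 = 0 + j4.066 Ω
Step 3 — Series combination: Z_total = R + L = 1000 + j4.066 Ω = 1000∠0.2° Ω.
Step 4 — Source phasor: V = 17.6∠168.8° V = -17.26 + j3.419 V.
Step 5 — Ohm's law: I = V / Z_total = (-17.26 + j3.419) / (1000 + j4.066) = -0.01725 + j0.003489 A.
Step 6 — Convert to polar: |I| = 0.0176 A, ∠I = 168.6°.

I = 0.0176∠168.6° A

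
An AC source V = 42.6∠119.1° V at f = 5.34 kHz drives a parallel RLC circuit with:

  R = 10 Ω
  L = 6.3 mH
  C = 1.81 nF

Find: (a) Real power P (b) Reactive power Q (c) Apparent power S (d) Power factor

Step 1 — Angular frequency: ω = 2π·f = 2π·5340 = 3.355e+04 rad/s.
Step 2 — Component impedances:
  R: Z = R = 10 Ω
  L: Z = jωL = j·3.355e+04·0.0063 = 0 + j211.4 Ω
  C: Z = 1/(jωC) = -j/(ω·C) = 0 - j1.647e+04 Ω
Step 3 — Parallel combination: 1/Z_total = 1/R + 1/L + 1/C; Z_total = 9.978 + j0.466 Ω = 9.989∠2.7° Ω.
Step 4 — Source phasor: V = 42.6∠119.1° V = -20.72 + j37.22 V.
Step 5 — Current: I = V / Z = -1.898 + j3.819 A = 4.265∠116.4° A.
Step 6 — Complex power: S = V·I* = 181.5 + j8.475 VA.
Step 7 — Real power: P = Re(S) = 181.5 W.
Step 8 — Reactive power: Q = Im(S) = 8.475 VAR.
Step 9 — Apparent power: |S| = 181.7 VA.
Step 10 — Power factor: PF = P/|S| = 0.9989 (lagging).

(a) P = 181.5 W  (b) Q = 8.475 VAR  (c) S = 181.7 VA  (d) PF = 0.9989 (lagging)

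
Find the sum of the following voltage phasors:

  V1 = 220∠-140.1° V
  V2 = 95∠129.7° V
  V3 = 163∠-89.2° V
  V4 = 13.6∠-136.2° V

Step 1 — Convert each phasor to rectangular form:
  V1 = 220·(cos(-140.1°) + j·sin(-140.1°)) = -168.8 - j141.1 V
  V2 = 95·(cos(129.7°) + j·sin(129.7°)) = -60.68 + j73.09 V
  V3 = 163·(cos(-89.2°) + j·sin(-89.2°)) = 2.276 - j163 V
  V4 = 13.6·(cos(-136.2°) + j·sin(-136.2°)) = -9.816 - j9.413 V
Step 2 — Sum components: V_total = -237 - j240.4 V.
Step 3 — Convert to polar: |V_total| = 337.6 V, ∠V_total = -134.6°.

V_total = 337.6∠-134.6° V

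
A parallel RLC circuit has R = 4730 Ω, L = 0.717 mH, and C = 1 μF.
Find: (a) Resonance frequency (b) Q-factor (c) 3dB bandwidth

Step 1 — Resonance: ω₀ = 1/√(LC) = 1/√(0.000717·1e-06) = 3.735e+04 rad/s.
Step 2 — f₀ = ω₀/(2π) = 5944 Hz.
Step 3 — Parallel Q: Q = R/(ω₀L) = 4730/(3.735e+04·0.000717) = 176.6.
Step 4 — Bandwidth: Δω = ω₀/Q = 211.4 rad/s; BW = Δω/(2π) = 33.65 Hz.

(a) f₀ = 5944 Hz  (b) Q = 176.6  (c) BW = 33.65 Hz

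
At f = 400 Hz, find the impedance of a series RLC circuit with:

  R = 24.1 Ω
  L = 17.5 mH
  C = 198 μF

Step 1 — Angular frequency: ω = 2π·f = 2π·400 = 2513 rad/s.
Step 2 — Component impedances:
  R: Z = R = 24.1 Ω
  L: Z = jωL = j·2513·0.0175 = 0 + j43.98 Ω
  C: Z = 1/(jωC) = -j/(ω·C) = 0 - j2.01 Ω
Step 3 — Series combination: Z_total = R + L + C = 24.1 + j41.97 Ω = 48.4∠60.1° Ω.

Z = 24.1 + j41.97 Ω = 48.4∠60.1° Ω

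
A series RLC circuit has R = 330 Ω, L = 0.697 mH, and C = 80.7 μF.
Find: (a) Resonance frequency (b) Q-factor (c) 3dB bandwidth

Step 1 — Resonance: ω₀ = 1/√(LC) = 1/√(0.000697·8.07e-05) = 4216 rad/s.
Step 2 — f₀ = ω₀/(2π) = 671.1 Hz.
Step 3 — Series Q: Q = ω₀L/R = 4216·0.000697/330 = 0.008906.
Step 4 — Bandwidth: Δω = ω₀/Q = 4.735e+05 rad/s; BW = Δω/(2π) = 7.535e+04 Hz.

(a) f₀ = 671.1 Hz  (b) Q = 0.008906  (c) BW = 7.535e+04 Hz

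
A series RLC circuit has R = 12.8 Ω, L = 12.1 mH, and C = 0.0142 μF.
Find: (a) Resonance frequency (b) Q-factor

Step 1 — Resonance condition Im(Z)=0 gives ω₀ = 1/√(LC).
Step 2 — ω₀ = 1/√(0.0121·1.42e-08) = 7.629e+04 rad/s.
Step 3 — f₀ = ω₀/(2π) = 1.214e+04 Hz.
Step 4 — Series Q: Q = ω₀L/R = 7.629e+04·0.0121/12.8 = 72.12.

(a) f₀ = 1.214e+04 Hz  (b) Q = 72.12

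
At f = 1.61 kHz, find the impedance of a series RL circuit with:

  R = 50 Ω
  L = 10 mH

Step 1 — Angular frequency: ω = 2π·f = 2π·1610 = 1.012e+04 rad/s.
Step 2 — Component impedances:
  R: Z = R = 50 Ω
  L: Z = jωL = j·1.012e+04·0.01 = 0 + j101.2 Ω
Step 3 — Series combination: Z_total = R + L = 50 + j101.2 Ω = 112.8∠63.7° Ω.

Z = 50 + j101.2 Ω = 112.8∠63.7° Ω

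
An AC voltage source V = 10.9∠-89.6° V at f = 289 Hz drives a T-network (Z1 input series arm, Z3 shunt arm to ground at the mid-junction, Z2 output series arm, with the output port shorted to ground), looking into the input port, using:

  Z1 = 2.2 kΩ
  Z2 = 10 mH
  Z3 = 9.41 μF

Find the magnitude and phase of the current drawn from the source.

Step 1 — Angular frequency: ω = 2π·f = 2π·289 = 1816 rad/s.
Step 2 — Component impedances:
  Z1: Z = R = 2200 Ω
  Z2: Z = jωL = j·1816·0.01 = 0 + j18.16 Ω
  Z3: Z = 1/(jωC) = -j/(ω·C) = 0 - j58.52 Ω
Step 3 — With the output port shorted to ground, the output series arm Z2 runs from the junction to ground; the shunt arm Z3 also runs from the junction to ground. They appear in parallel: Z3 || Z2 = 0 + j26.33 Ω.
Step 4 — Series with input arm Z1: Z_in = Z1 + (Z3 || Z2) = 2200 + j26.33 Ω = 2200∠0.7° Ω.
Step 5 — Source phasor: V = 10.9∠-89.6° V = 0.0761 - j10.9 V.
Step 6 — Ohm's law: I = V / Z_total = (0.0761 - j10.9) / (2200 + j26.33) = -2.47e-05 - j0.004954 A.
Step 7 — Convert to polar: |I| = 0.004954 A, ∠I = -90.3°.

I = 0.004954∠-90.3° A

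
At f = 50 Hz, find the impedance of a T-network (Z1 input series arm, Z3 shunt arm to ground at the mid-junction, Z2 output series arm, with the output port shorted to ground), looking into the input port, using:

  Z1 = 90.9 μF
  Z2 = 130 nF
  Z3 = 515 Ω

Step 1 — Angular frequency: ω = 2π·f = 2π·50 = 314.2 rad/s.
Step 2 — Component impedances:
  Z1: Z = 1/(jωC) = -j/(ω·C) = 0 - j35.02 Ω
  Z2: Z = 1/(jωC) = -j/(ω·C) = 0 - j2.449e+04 Ω
  Z3: Z = R = 515 Ω
Step 3 — With the output port shorted to ground, the output series arm Z2 runs from the junction to ground; the shunt arm Z3 also runs from the junction to ground. They appear in parallel: Z3 || Z2 = 514.8 - j10.83 Ω.
Step 4 — Series with input arm Z1: Z_in = Z1 + (Z3 || Z2) = 514.8 - j45.84 Ω = 516.8∠-5.1° Ω.

Z = 514.8 - j45.84 Ω = 516.8∠-5.1° Ω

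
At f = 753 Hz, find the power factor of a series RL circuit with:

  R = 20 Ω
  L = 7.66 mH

Step 1 — Angular frequency: ω = 2π·f = 2π·753 = 4731 rad/s.
Step 2 — Component impedances:
  R: Z = R = 20 Ω
  L: Z = jωL = j·4731·0.00766 = 0 + j36.24 Ω
Step 3 — Series combination: Z_total = R + L = 20 + j36.24 Ω = 41.39∠61.1° Ω.
Step 4 — Power factor: PF = cos(φ) = Re(Z)/|Z| = 20/41.39 = 0.4832.
Step 5 — Type: Im(Z) = 36.24 ⇒ lagging (phase φ = 61.1°).

PF = 0.4832 (lagging, φ = 61.1°)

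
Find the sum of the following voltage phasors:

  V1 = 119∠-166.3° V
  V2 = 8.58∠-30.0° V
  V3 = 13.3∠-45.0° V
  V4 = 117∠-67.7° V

Step 1 — Convert each phasor to rectangular form:
  V1 = 119·(cos(-166.3°) + j·sin(-166.3°)) = -115.6 - j28.18 V
  V2 = 8.58·(cos(-30.0°) + j·sin(-30.0°)) = 7.43 - j4.29 V
  V3 = 13.3·(cos(-45.0°) + j·sin(-45.0°)) = 9.405 - j9.405 V
  V4 = 117·(cos(-67.7°) + j·sin(-67.7°)) = 44.4 - j108.2 V
Step 2 — Sum components: V_total = -54.38 - j150.1 V.
Step 3 — Convert to polar: |V_total| = 159.7 V, ∠V_total = -109.9°.

V_total = 159.7∠-109.9° V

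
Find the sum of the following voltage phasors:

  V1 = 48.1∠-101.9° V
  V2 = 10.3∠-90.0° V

Step 1 — Convert each phasor to rectangular form:
  V1 = 48.1·(cos(-101.9°) + j·sin(-101.9°)) = -9.918 - j47.07 V
  V2 = 10.3·(cos(-90.0°) + j·sin(-90.0°)) = 0 - j10.3 V
Step 2 — Sum components: V_total = -9.918 - j57.37 V.
Step 3 — Convert to polar: |V_total| = 58.22 V, ∠V_total = -99.8°.

V_total = 58.22∠-99.8° V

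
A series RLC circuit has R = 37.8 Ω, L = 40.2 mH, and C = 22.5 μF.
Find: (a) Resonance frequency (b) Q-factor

Step 1 — Resonance condition Im(Z)=0 gives ω₀ = 1/√(LC).
Step 2 — ω₀ = 1/√(0.0402·2.25e-05) = 1051 rad/s.
Step 3 — f₀ = ω₀/(2π) = 167.3 Hz.
Step 4 — Series Q: Q = ω₀L/R = 1051·0.0402/37.8 = 1.118.

(a) f₀ = 167.3 Hz  (b) Q = 1.118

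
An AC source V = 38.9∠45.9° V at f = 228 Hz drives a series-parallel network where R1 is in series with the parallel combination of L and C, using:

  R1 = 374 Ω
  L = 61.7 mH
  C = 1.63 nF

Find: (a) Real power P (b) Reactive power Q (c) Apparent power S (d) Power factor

Step 1 — Angular frequency: ω = 2π·f = 2π·228 = 1433 rad/s.
Step 2 — Component impedances:
  R1: Z = R = 374 Ω
  L: Z = jωL = j·1433·0.0617 = 0 + j88.39 Ω
  C: Z = 1/(jωC) = -j/(ω·C) = 0 - j4.283e+05 Ω
Step 3 — Parallel branch: L || C = 1/(1/L + 1/C) = 0 + j88.41 Ω.
Step 4 — Series with R1: Z_total = R1 + (L || C) = 374 + j88.41 Ω = 384.3∠13.3° Ω.
Step 5 — Source phasor: V = 38.9∠45.9° V = 27.07 + j27.94 V.
Step 6 — Current: I = V / Z = 0.08527 + j0.05454 A = 0.1012∠32.6° A.
Step 7 — Complex power: S = V·I* = 3.832 + j0.9058 VA.
Step 8 — Real power: P = Re(S) = 3.832 W.
Step 9 — Reactive power: Q = Im(S) = 0.9058 VAR.
Step 10 — Apparent power: |S| = 3.938 VA.
Step 11 — Power factor: PF = P/|S| = 0.9732 (lagging).

(a) P = 3.832 W  (b) Q = 0.9058 VAR  (c) S = 3.938 VA  (d) PF = 0.9732 (lagging)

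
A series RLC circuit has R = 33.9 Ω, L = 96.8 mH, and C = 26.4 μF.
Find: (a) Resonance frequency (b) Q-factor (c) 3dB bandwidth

Step 1 — Resonance condition Im(Z)=0 gives ω₀ = 1/√(LC).
Step 2 — ω₀ = 1/√(0.0968·2.64e-05) = 625.5 rad/s.
Step 3 — f₀ = ω₀/(2π) = 99.56 Hz.
Step 4 — Series Q: Q = ω₀L/R = 625.5·0.0968/33.9 = 1.786.
Step 5 — 3dB bandwidth: Δω = ω₀/Q = 350.2 rad/s; BW = Δω/(2π) = 55.74 Hz.

(a) f₀ = 99.56 Hz  (b) Q = 1.786  (c) BW = 55.74 Hz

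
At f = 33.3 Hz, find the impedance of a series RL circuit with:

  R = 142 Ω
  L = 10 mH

Step 1 — Angular frequency: ω = 2π·f = 2π·33.3 = 209.2 rad/s.
Step 2 — Component impedances:
  R: Z = R = 142 Ω
  L: Z = jωL = j·209.2·0.01 = 0 + j2.092 Ω
Step 3 — Series combination: Z_total = R + L = 142 + j2.092 Ω = 142∠0.8° Ω.

Z = 142 + j2.092 Ω = 142∠0.8° Ω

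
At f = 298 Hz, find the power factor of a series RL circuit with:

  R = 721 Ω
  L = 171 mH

Step 1 — Angular frequency: ω = 2π·f = 2π·298 = 1872 rad/s.
Step 2 — Component impedances:
  R: Z = R = 721 Ω
  L: Z = jωL = j·1872·0.171 = 0 + j320.2 Ω
Step 3 — Series combination: Z_total = R + L = 721 + j320.2 Ω = 788.9∠23.9° Ω.
Step 4 — Power factor: PF = cos(φ) = Re(Z)/|Z| = 721/788.9 = 0.9139.
Step 5 — Type: Im(Z) = 320.2 ⇒ lagging (phase φ = 23.9°).

PF = 0.9139 (lagging, φ = 23.9°)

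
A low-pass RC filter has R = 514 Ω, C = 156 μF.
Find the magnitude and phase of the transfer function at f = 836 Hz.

Step 1 — Angular frequency: ω = 2π·836 = 5253 rad/s.
Step 2 — Transfer function: H(jω) = 1/(1 + jωRC).
Step 3 — Denominator: 1 + jωRC = 1 + j·5253·514·0.000156 = 1 + j421.2.
Step 4 — H = 5.637e-06 - j0.002374.
Step 5 — Magnitude: |H| = 0.002374 (-52.5 dB); phase: φ = -89.9°.

|H| = 0.002374 (-52.5 dB), φ = -89.9°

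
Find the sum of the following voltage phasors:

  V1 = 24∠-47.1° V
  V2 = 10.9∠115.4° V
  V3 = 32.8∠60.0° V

Step 1 — Convert each phasor to rectangular form:
  V1 = 24·(cos(-47.1°) + j·sin(-47.1°)) = 16.34 - j17.58 V
  V2 = 10.9·(cos(115.4°) + j·sin(115.4°)) = -4.675 + j9.846 V
  V3 = 32.8·(cos(60.0°) + j·sin(60.0°)) = 16.4 + j28.41 V
Step 2 — Sum components: V_total = 28.06 + j20.67 V.
Step 3 — Convert to polar: |V_total| = 34.85 V, ∠V_total = 36.4°.

V_total = 34.85∠36.4° V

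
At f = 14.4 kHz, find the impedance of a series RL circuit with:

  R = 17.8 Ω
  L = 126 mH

Step 1 — Angular frequency: ω = 2π·f = 2π·1.44e+04 = 9.048e+04 rad/s.
Step 2 — Component impedances:
  R: Z = R = 17.8 Ω
  L: Z = jωL = j·9.048e+04·0.126 = 0 + j1.14e+04 Ω
Step 3 — Series combination: Z_total = R + L = 17.8 + j1.14e+04 Ω = 1.14e+04∠89.9° Ω.

Z = 17.8 + j1.14e+04 Ω = 1.14e+04∠89.9° Ω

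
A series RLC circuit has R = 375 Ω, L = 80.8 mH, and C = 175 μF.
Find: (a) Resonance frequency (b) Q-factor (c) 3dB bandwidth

Step 1 — Resonance condition Im(Z)=0 gives ω₀ = 1/√(LC).
Step 2 — ω₀ = 1/√(0.0808·0.000175) = 265.9 rad/s.
Step 3 — f₀ = ω₀/(2π) = 42.32 Hz.
Step 4 — Series Q: Q = ω₀L/R = 265.9·0.0808/375 = 0.0573.
Step 5 — 3dB bandwidth: Δω = ω₀/Q = 4641 rad/s; BW = Δω/(2π) = 738.7 Hz.

(a) f₀ = 42.32 Hz  (b) Q = 0.0573  (c) BW = 738.7 Hz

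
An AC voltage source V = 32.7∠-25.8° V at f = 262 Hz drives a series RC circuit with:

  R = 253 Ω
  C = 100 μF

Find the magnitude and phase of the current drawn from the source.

Step 1 — Angular frequency: ω = 2π·f = 2π·262 = 1646 rad/s.
Step 2 — Component impedances:
  R: Z = R = 253 Ω
  C: Z = 1/(jωC) = -j/(ω·C) = 0 - j6.075 Ω
Step 3 — Series combination: Z_total = R + C = 253 - j6.075 Ω = 253.1∠-1.4° Ω.
Step 4 — Source phasor: V = 32.7∠-25.8° V = 29.44 - j14.23 V.
Step 5 — Ohm's law: I = V / Z_total = (29.44 - j14.23) / (253 - j6.075) = 0.1176 - j0.05343 A.
Step 6 — Convert to polar: |I| = 0.1292 A, ∠I = -24.4°.

I = 0.1292∠-24.4° A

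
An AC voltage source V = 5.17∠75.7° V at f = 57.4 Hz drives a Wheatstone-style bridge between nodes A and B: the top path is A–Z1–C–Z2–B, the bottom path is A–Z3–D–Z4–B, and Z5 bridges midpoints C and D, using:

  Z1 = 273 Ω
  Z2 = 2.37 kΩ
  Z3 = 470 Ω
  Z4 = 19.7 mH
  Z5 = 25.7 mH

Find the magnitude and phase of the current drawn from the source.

Step 1 — Angular frequency: ω = 2π·f = 2π·57.4 = 360.7 rad/s.
Step 2 — Component impedances:
  Z1: Z = R = 273 Ω
  Z2: Z = R = 2370 Ω
  Z3: Z = R = 470 Ω
  Z4: Z = jωL = j·360.7·0.0197 = 0 + j7.105 Ω
  Z5: Z = jωL = j·360.7·0.0257 = 0 + j9.269 Ω
Step 3 — Bridge requires nodal analysis (the Z5 bridge couples midpoints C and D, so the two paths cannot be reduced to a simple series/parallel combination). Setting node B to ground and injecting 1 A at node A, the 3-node admittance system at A, C, D solves to V_A = Z_AB = 172.8 + j10.81 Ω = 173.1∠3.6° Ω.
Step 4 — Source phasor: V = 5.17∠75.7° V = 1.277 + j5.01 V.
Step 5 — Ohm's law: I = V / Z_total = (1.277 + j5.01) / (172.8 + j10.81) = 0.009167 + j0.02842 A.
Step 6 — Convert to polar: |I| = 0.02986 A, ∠I = 72.1°.

I = 0.02986∠72.1° A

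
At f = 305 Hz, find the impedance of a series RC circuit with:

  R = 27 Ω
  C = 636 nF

Step 1 — Angular frequency: ω = 2π·f = 2π·305 = 1916 rad/s.
Step 2 — Component impedances:
  R: Z = R = 27 Ω
  C: Z = 1/(jωC) = -j/(ω·C) = 0 - j820.5 Ω
Step 3 — Series combination: Z_total = R + C = 27 - j820.5 Ω = 820.9∠-88.1° Ω.

Z = 27 - j820.5 Ω = 820.9∠-88.1° Ω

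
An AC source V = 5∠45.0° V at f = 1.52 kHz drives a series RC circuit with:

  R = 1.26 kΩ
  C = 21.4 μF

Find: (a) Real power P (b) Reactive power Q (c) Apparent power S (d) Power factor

Step 1 — Angular frequency: ω = 2π·f = 2π·1520 = 9550 rad/s.
Step 2 — Component impedances:
  R: Z = R = 1260 Ω
  C: Z = 1/(jωC) = -j/(ω·C) = 0 - j4.893 Ω
Step 3 — Series combination: Z_total = R + C = 1260 - j4.893 Ω = 1260∠-0.2° Ω.
Step 4 — Source phasor: V = 5∠45.0° V = 3.536 + j3.536 V.
Step 5 — Current: I = V / Z = 0.002795 + j0.002817 A = 0.003968∠45.2° A.
Step 6 — Complex power: S = V·I* = 0.01984 - j7.705e-05 VA.
Step 7 — Real power: P = Re(S) = 0.01984 W.
Step 8 — Reactive power: Q = Im(S) = -7.705e-05 VAR.
Step 9 — Apparent power: |S| = 0.01984 VA.
Step 10 — Power factor: PF = P/|S| = 1 (leading).

(a) P = 0.01984 W  (b) Q = -7.705e-05 VAR  (c) S = 0.01984 VA  (d) PF = 1 (leading)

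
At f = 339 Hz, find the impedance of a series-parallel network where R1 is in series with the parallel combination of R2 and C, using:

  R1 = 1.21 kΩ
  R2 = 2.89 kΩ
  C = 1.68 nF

Step 1 — Angular frequency: ω = 2π·f = 2π·339 = 2130 rad/s.
Step 2 — Component impedances:
  R1: Z = R = 1210 Ω
  R2: Z = R = 2890 Ω
  C: Z = 1/(jωC) = -j/(ω·C) = 0 - j2.795e+05 Ω
Step 3 — Parallel branch: R2 || C = 1/(1/R2 + 1/C) = 2890 - j29.88 Ω.
Step 4 — Series with R1: Z_total = R1 + (R2 || C) = 4100 - j29.88 Ω = 4100∠-0.4° Ω.

Z = 4100 - j29.88 Ω = 4100∠-0.4° Ω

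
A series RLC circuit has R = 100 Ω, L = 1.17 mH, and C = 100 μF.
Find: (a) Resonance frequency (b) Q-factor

Step 1 — Resonance condition Im(Z)=0 gives ω₀ = 1/√(LC).
Step 2 — ω₀ = 1/√(0.00117·0.0001) = 2924 rad/s.
Step 3 — f₀ = ω₀/(2π) = 465.3 Hz.
Step 4 — Series Q: Q = ω₀L/R = 2924·0.00117/100 = 0.03421.

(a) f₀ = 465.3 Hz  (b) Q = 0.03421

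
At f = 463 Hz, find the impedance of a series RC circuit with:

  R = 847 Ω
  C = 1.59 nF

Step 1 — Angular frequency: ω = 2π·f = 2π·463 = 2909 rad/s.
Step 2 — Component impedances:
  R: Z = R = 847 Ω
  C: Z = 1/(jωC) = -j/(ω·C) = 0 - j2.162e+05 Ω
Step 3 — Series combination: Z_total = R + C = 847 - j2.162e+05 Ω = 2.162e+05∠-89.8° Ω.

Z = 847 - j2.162e+05 Ω = 2.162e+05∠-89.8° Ω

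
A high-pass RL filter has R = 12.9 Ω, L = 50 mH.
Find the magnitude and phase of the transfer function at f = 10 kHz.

Step 1 — Angular frequency: ω = 2π·1e+04 = 6.283e+04 rad/s.
Step 2 — Transfer function: H(jω) = jωL/(R + jωL).
Step 3 — Numerator jωL = j·3142; denominator R + jωL = 12.9 + j3142.
Step 4 — H = 1 + j0.004106.
Step 5 — Magnitude: |H| = 1 (-0.0 dB); phase: φ = 0.2°.

|H| = 1 (-0.0 dB), φ = 0.2°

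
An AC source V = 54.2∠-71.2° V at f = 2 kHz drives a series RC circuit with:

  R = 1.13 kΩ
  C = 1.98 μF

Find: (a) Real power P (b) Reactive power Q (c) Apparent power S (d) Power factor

Step 1 — Angular frequency: ω = 2π·f = 2π·2000 = 1.257e+04 rad/s.
Step 2 — Component impedances:
  R: Z = R = 1130 Ω
  C: Z = 1/(jωC) = -j/(ω·C) = 0 - j40.19 Ω
Step 3 — Series combination: Z_total = R + C = 1130 - j40.19 Ω = 1131∠-2.0° Ω.
Step 4 — Source phasor: V = 54.2∠-71.2° V = 17.47 - j51.31 V.
Step 5 — Current: I = V / Z = 0.01705 - j0.0448 A = 0.04793∠-69.2° A.
Step 6 — Complex power: S = V·I* = 2.596 - j0.09235 VA.
Step 7 — Real power: P = Re(S) = 2.596 W.
Step 8 — Reactive power: Q = Im(S) = -0.09235 VAR.
Step 9 — Apparent power: |S| = 2.598 VA.
Step 10 — Power factor: PF = P/|S| = 0.9994 (leading).

(a) P = 2.596 W  (b) Q = -0.09235 VAR  (c) S = 2.598 VA  (d) PF = 0.9994 (leading)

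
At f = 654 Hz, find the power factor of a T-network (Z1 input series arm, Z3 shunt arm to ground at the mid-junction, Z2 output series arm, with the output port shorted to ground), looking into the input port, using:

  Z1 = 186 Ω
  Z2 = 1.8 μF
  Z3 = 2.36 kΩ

Step 1 — Angular frequency: ω = 2π·f = 2π·654 = 4109 rad/s.
Step 2 — Component impedances:
  Z1: Z = R = 186 Ω
  Z2: Z = 1/(jωC) = -j/(ω·C) = 0 - j135.2 Ω
  Z3: Z = R = 2360 Ω
Step 3 — With the output port shorted to ground, the output series arm Z2 runs from the junction to ground; the shunt arm Z3 also runs from the junction to ground. They appear in parallel: Z3 || Z2 = 7.72 - j134.8 Ω.
Step 4 — Series with input arm Z1: Z_in = Z1 + (Z3 || Z2) = 193.7 - j134.8 Ω = 236∠-34.8° Ω.
Step 5 — Power factor: PF = cos(φ) = Re(Z)/|Z| = 193.72/235.98 = 0.8209.
Step 6 — Type: Im(Z) = -134.8 ⇒ leading (phase φ = -34.8°).

PF = 0.8209 (leading, φ = -34.8°)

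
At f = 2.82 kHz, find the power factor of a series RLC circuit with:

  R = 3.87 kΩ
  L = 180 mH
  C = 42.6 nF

Step 1 — Angular frequency: ω = 2π·f = 2π·2820 = 1.772e+04 rad/s.
Step 2 — Component impedances:
  R: Z = R = 3870 Ω
  L: Z = jωL = j·1.772e+04·0.18 = 0 + j3189 Ω
  C: Z = 1/(jωC) = -j/(ω·C) = 0 - j1325 Ω
Step 3 — Series combination: Z_total = R + L + C = 3870 + j1865 Ω = 4296∠25.7° Ω.
Step 4 — Power factor: PF = cos(φ) = Re(Z)/|Z| = 3870/4295.7 = 0.9009.
Step 5 — Type: Im(Z) = 1865 ⇒ lagging (phase φ = 25.7°).

PF = 0.9009 (lagging, φ = 25.7°)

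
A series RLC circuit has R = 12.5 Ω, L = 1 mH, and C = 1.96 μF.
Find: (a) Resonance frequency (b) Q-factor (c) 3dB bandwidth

Step 1 — Resonance: ω₀ = 1/√(LC) = 1/√(0.001·1.96e-06) = 2.259e+04 rad/s.
Step 2 — f₀ = ω₀/(2π) = 3595 Hz.
Step 3 — Series Q: Q = ω₀L/R = 2.259e+04·0.001/12.5 = 1.807.
Step 4 — Bandwidth: Δω = ω₀/Q = 1.25e+04 rad/s; BW = Δω/(2π) = 1989 Hz.

(a) f₀ = 3595 Hz  (b) Q = 1.807  (c) BW = 1989 Hz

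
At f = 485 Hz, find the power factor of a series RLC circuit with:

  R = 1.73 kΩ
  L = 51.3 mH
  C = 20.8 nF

Step 1 — Angular frequency: ω = 2π·f = 2π·485 = 3047 rad/s.
Step 2 — Component impedances:
  R: Z = R = 1730 Ω
  L: Z = jωL = j·3047·0.0513 = 0 + j156.3 Ω
  C: Z = 1/(jωC) = -j/(ω·C) = 0 - j1.578e+04 Ω
Step 3 — Series combination: Z_total = R + L + C = 1730 - j1.562e+04 Ω = 1.572e+04∠-83.7° Ω.
Step 4 — Power factor: PF = cos(φ) = Re(Z)/|Z| = 1730/1.572e+04 = 0.1101.
Step 5 — Type: Im(Z) = -1.562e+04 ⇒ leading (phase φ = -83.7°).

PF = 0.1101 (leading, φ = -83.7°)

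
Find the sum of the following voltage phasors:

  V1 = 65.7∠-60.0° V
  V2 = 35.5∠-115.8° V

Step 1 — Convert each phasor to rectangular form:
  V1 = 65.7·(cos(-60.0°) + j·sin(-60.0°)) = 32.85 - j56.9 V
  V2 = 35.5·(cos(-115.8°) + j·sin(-115.8°)) = -15.45 - j31.96 V
Step 2 — Sum components: V_total = 17.4 - j88.86 V.
Step 3 — Convert to polar: |V_total| = 90.55 V, ∠V_total = -78.9°.

V_total = 90.55∠-78.9° V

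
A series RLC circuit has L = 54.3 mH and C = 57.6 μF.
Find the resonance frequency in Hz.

Step 1 — Resonance condition Im(Z)=0 gives ω₀ = 1/√(LC).
Step 2 — ω₀ = 1/√(0.0543·5.76e-05) = 565.4 rad/s.
Step 3 — f₀ = ω₀/(2π) = 89.99 Hz.

f₀ = 89.99 Hz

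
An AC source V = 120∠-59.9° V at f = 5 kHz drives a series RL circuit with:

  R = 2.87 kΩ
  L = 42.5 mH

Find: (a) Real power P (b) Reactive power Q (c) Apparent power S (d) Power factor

Step 1 — Angular frequency: ω = 2π·f = 2π·5000 = 3.142e+04 rad/s.
Step 2 — Component impedances:
  R: Z = R = 2870 Ω
  L: Z = jωL = j·3.142e+04·0.0425 = 0 + j1335 Ω
Step 3 — Series combination: Z_total = R + L = 2870 + j1335 Ω = 3165∠24.9° Ω.
Step 4 — Source phasor: V = 120∠-59.9° V = 60.18 - j103.8 V.
Step 5 — Current: I = V / Z = 0.003404 - j0.03776 A = 0.03791∠-84.8° A.
Step 6 — Complex power: S = V·I* = 4.125 + j1.919 VA.
Step 7 — Real power: P = Re(S) = 4.125 W.
Step 8 — Reactive power: Q = Im(S) = 1.919 VAR.
Step 9 — Apparent power: |S| = 4.549 VA.
Step 10 — Power factor: PF = P/|S| = 0.9067 (lagging).

(a) P = 4.125 W  (b) Q = 1.919 VAR  (c) S = 4.549 VA  (d) PF = 0.9067 (lagging)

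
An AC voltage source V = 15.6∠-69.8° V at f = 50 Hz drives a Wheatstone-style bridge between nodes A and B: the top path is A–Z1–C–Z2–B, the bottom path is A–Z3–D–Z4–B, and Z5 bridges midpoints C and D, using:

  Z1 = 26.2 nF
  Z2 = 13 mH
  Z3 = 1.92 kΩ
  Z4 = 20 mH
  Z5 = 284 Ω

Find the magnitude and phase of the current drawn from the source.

Step 1 — Angular frequency: ω = 2π·f = 2π·50 = 314.2 rad/s.
Step 2 — Component impedances:
  Z1: Z = 1/(jωC) = -j/(ω·C) = 0 - j1.215e+05 Ω
  Z2: Z = jωL = j·314.2·0.013 = 0 + j4.084 Ω
  Z3: Z = R = 1920 Ω
  Z4: Z = jωL = j·314.2·0.02 = 0 + j6.283 Ω
  Z5: Z = R = 284 Ω
Step 3 — Bridge requires nodal analysis (the Z5 bridge couples midpoints C and D, so the two paths cannot be reduced to a simple series/parallel combination). Setting node B to ground and injecting 1 A at node A, the 3-node admittance system at A, C, D solves to V_A = Z_AB = 1920 - j24.07 Ω = 1920∠-0.7° Ω.
Step 4 — Source phasor: V = 15.6∠-69.8° V = 5.387 - j14.64 V.
Step 5 — Ohm's law: I = V / Z_total = (5.387 - j14.64) / (1920 - j24.07) = 0.002901 - j0.007589 A.
Step 6 — Convert to polar: |I| = 0.008125 A, ∠I = -69.1°.

I = 0.008125∠-69.1° A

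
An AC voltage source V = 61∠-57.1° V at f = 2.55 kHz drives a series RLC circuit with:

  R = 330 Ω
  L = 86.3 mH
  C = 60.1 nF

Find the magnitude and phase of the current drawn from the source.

Step 1 — Angular frequency: ω = 2π·f = 2π·2550 = 1.602e+04 rad/s.
Step 2 — Component impedances:
  R: Z = R = 330 Ω
  L: Z = jωL = j·1.602e+04·0.0863 = 0 + j1383 Ω
  C: Z = 1/(jωC) = -j/(ω·C) = 0 - j1038 Ω
Step 3 — Series combination: Z_total = R + L + C = 330 + j344.2 Ω = 476.8∠46.2° Ω.
Step 4 — Source phasor: V = 61∠-57.1° V = 33.13 - j51.22 V.
Step 5 — Ohm's law: I = V / Z_total = (33.13 - j51.22) / (330 + j344.2) = -0.02945 - j0.1245 A.
Step 6 — Convert to polar: |I| = 0.1279 A, ∠I = -103.3°.

I = 0.1279∠-103.3° A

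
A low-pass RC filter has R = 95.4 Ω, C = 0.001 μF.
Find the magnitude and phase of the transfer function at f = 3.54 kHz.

Step 1 — Angular frequency: ω = 2π·3540 = 2.224e+04 rad/s.
Step 2 — Transfer function: H(jω) = 1/(1 + jωRC).
Step 3 — Denominator: 1 + jωRC = 1 + j·2.224e+04·95.4·1e-09 = 1 + j0.002122.
Step 4 — H = 1 - j0.002122.
Step 5 — Magnitude: |H| = 1 (-0.0 dB); phase: φ = -0.1°.

|H| = 1 (-0.0 dB), φ = -0.1°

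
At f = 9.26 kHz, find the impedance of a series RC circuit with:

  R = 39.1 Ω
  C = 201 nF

Step 1 — Angular frequency: ω = 2π·f = 2π·9260 = 5.818e+04 rad/s.
Step 2 — Component impedances:
  R: Z = R = 39.1 Ω
  C: Z = 1/(jωC) = -j/(ω·C) = 0 - j85.51 Ω
Step 3 — Series combination: Z_total = R + C = 39.1 - j85.51 Ω = 94.02∠-65.4° Ω.

Z = 39.1 - j85.51 Ω = 94.02∠-65.4° Ω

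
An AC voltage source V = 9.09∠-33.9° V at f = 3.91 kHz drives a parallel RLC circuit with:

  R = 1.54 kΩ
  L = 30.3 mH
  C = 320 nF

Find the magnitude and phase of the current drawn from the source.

Step 1 — Angular frequency: ω = 2π·f = 2π·3910 = 2.457e+04 rad/s.
Step 2 — Component impedances:
  R: Z = R = 1540 Ω
  L: Z = jωL = j·2.457e+04·0.0303 = 0 + j744.4 Ω
  C: Z = 1/(jωC) = -j/(ω·C) = 0 - j127.2 Ω
Step 3 — Parallel combination: 1/Z_total = 1/R + 1/L + 1/C; Z_total = 15.13 - j151.9 Ω = 152.7∠-84.3° Ω.
Step 4 — Source phasor: V = 9.09∠-33.9° V = 7.545 - j5.07 V.
Step 5 — Ohm's law: I = V / Z_total = (7.545 - j5.07) / (15.13 - j151.9) = 0.03795 + j0.04589 A.
Step 6 — Convert to polar: |I| = 0.05954 A, ∠I = 50.4°.

I = 0.05954∠50.4° A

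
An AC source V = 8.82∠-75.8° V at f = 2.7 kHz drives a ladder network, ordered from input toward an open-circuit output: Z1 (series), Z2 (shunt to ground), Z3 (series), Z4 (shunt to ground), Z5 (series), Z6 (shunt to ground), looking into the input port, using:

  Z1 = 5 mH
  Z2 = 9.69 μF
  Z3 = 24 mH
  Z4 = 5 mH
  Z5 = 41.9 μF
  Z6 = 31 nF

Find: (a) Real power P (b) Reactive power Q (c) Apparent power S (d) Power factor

Step 1 — Angular frequency: ω = 2π·f = 2π·2700 = 1.696e+04 rad/s.
Step 2 — Component impedances:
  Z1: Z = jωL = j·1.696e+04·0.005 = 0 + j84.82 Ω
  Z2: Z = 1/(jωC) = -j/(ω·C) = 0 - j6.083 Ω
  Z3: Z = jωL = j·1.696e+04·0.024 = 0 + j407.2 Ω
  Z4: Z = jωL = j·1.696e+04·0.005 = 0 + j84.82 Ω
  Z5: Z = 1/(jωC) = -j/(ω·C) = 0 - j1.407 Ω
  Z6: Z = 1/(jωC) = -j/(ω·C) = 0 - j1901 Ω
Step 3 — Ladder network (open output): work backward from the far end, alternating series and parallel combinations. Z_in = 0 + j78.66 Ω = 78.66∠90.0° Ω.
Step 4 — Source phasor: V = 8.82∠-75.8° V = 2.164 - j8.551 V.
Step 5 — Current: I = V / Z = -0.1087 - j0.0275 A = 0.1121∠-165.8° A.
Step 6 — Complex power: S = V·I* = 0 + j0.9889 VA.
Step 7 — Real power: P = Re(S) = 0 W.
Step 8 — Reactive power: Q = Im(S) = 0.9889 VAR.
Step 9 — Apparent power: |S| = 0.9889 VA.
Step 10 — Power factor: PF = P/|S| = 0 (lagging).

(a) P = 0 W  (b) Q = 0.9889 VAR  (c) S = 0.9889 VA  (d) PF = 0 (lagging)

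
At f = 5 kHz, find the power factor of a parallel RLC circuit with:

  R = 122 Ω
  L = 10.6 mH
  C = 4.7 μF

Step 1 — Angular frequency: ω = 2π·f = 2π·5000 = 3.142e+04 rad/s.
Step 2 — Component impedances:
  R: Z = R = 122 Ω
  L: Z = jωL = j·3.142e+04·0.0106 = 0 + j333 Ω
  C: Z = 1/(jωC) = -j/(ω·C) = 0 - j6.773 Ω
Step 3 — Parallel combination: 1/Z_total = 1/R + 1/L + 1/C; Z_total = 0.3905 - j6.891 Ω = 6.902∠-86.8° Ω.
Step 4 — Power factor: PF = cos(φ) = Re(Z)/|Z| = 0.39048/6.9021 = 0.05657.
Step 5 — Type: Im(Z) = -6.891 ⇒ leading (phase φ = -86.8°).

PF = 0.05657 (leading, φ = -86.8°)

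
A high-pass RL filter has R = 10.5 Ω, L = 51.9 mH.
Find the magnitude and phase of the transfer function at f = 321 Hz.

Step 1 — Angular frequency: ω = 2π·321 = 2017 rad/s.
Step 2 — Transfer function: H(jω) = jωL/(R + jωL).
Step 3 — Numerator jωL = j·104.7; denominator R + jωL = 10.5 + j104.7.
Step 4 — H = 0.99 + j0.09931.
Step 5 — Magnitude: |H| = 0.995 (-0.0 dB); phase: φ = 5.7°.

|H| = 0.995 (-0.0 dB), φ = 5.7°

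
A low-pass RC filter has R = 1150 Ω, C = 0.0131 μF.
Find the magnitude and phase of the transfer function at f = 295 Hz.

Step 1 — Angular frequency: ω = 2π·295 = 1854 rad/s.
Step 2 — Transfer function: H(jω) = 1/(1 + jωRC).
Step 3 — Denominator: 1 + jωRC = 1 + j·1854·1150·1.31e-08 = 1 + j0.02792.
Step 4 — H = 0.9992 - j0.0279.
Step 5 — Magnitude: |H| = 0.9996 (-0.0 dB); phase: φ = -1.6°.

|H| = 0.9996 (-0.0 dB), φ = -1.6°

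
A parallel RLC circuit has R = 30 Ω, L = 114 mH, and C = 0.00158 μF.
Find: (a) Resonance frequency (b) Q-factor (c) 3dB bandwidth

Step 1 — Resonance: ω₀ = 1/√(LC) = 1/√(0.114·1.58e-09) = 7.451e+04 rad/s.
Step 2 — f₀ = ω₀/(2π) = 1.186e+04 Hz.
Step 3 — Parallel Q: Q = R/(ω₀L) = 30/(7.451e+04·0.114) = 0.003532.
Step 4 — Bandwidth: Δω = ω₀/Q = 2.11e+07 rad/s; BW = Δω/(2π) = 3.358e+06 Hz.

(a) f₀ = 1.186e+04 Hz  (b) Q = 0.003532  (c) BW = 3.358e+06 Hz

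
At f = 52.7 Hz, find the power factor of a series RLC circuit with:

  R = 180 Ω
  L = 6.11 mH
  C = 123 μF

Step 1 — Angular frequency: ω = 2π·f = 2π·52.7 = 331.1 rad/s.
Step 2 — Component impedances:
  R: Z = R = 180 Ω
  L: Z = jωL = j·331.1·0.00611 = 0 + j2.023 Ω
  C: Z = 1/(jωC) = -j/(ω·C) = 0 - j24.55 Ω
Step 3 — Series combination: Z_total = R + L + C = 180 - j22.53 Ω = 181.4∠-7.1° Ω.
Step 4 — Power factor: PF = cos(φ) = Re(Z)/|Z| = 180/181.4 = 0.9923.
Step 5 — Type: Im(Z) = -22.53 ⇒ leading (phase φ = -7.1°).

PF = 0.9923 (leading, φ = -7.1°)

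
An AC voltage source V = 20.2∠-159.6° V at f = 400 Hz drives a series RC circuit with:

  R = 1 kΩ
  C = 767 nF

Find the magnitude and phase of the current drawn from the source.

Step 1 — Angular frequency: ω = 2π·f = 2π·400 = 2513 rad/s.
Step 2 — Component impedances:
  R: Z = R = 1000 Ω
  C: Z = 1/(jωC) = -j/(ω·C) = 0 - j518.8 Ω
Step 3 — Series combination: Z_total = R + C = 1000 - j518.8 Ω = 1127∠-27.4° Ω.
Step 4 — Source phasor: V = 20.2∠-159.6° V = -18.93 - j7.041 V.
Step 5 — Ohm's law: I = V / Z_total = (-18.93 - j7.041) / (1000 - j518.8) = -0.01204 - j0.01329 A.
Step 6 — Convert to polar: |I| = 0.01793 A, ∠I = -132.2°.

I = 0.01793∠-132.2° A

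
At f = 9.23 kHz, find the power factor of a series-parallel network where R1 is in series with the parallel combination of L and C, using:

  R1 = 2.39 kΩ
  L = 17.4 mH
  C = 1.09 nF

Step 1 — Angular frequency: ω = 2π·f = 2π·9230 = 5.799e+04 rad/s.
Step 2 — Component impedances:
  R1: Z = R = 2390 Ω
  L: Z = jωL = j·5.799e+04·0.0174 = 0 + j1009 Ω
  C: Z = 1/(jωC) = -j/(ω·C) = 0 - j1.582e+04 Ω
Step 3 — Parallel branch: L || C = 1/(1/L + 1/C) = 0 + j1078 Ω.
Step 4 — Series with R1: Z_total = R1 + (L || C) = 2390 + j1078 Ω = 2622∠24.3° Ω.
Step 5 — Power factor: PF = cos(φ) = Re(Z)/|Z| = 2390/2621.8 = 0.9116.
Step 6 — Type: Im(Z) = 1078 ⇒ lagging (phase φ = 24.3°).

PF = 0.9116 (lagging, φ = 24.3°)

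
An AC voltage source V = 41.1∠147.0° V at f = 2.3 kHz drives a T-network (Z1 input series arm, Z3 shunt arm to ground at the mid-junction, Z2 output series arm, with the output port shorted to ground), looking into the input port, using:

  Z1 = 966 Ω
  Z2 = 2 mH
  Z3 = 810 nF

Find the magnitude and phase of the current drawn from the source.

Step 1 — Angular frequency: ω = 2π·f = 2π·2300 = 1.445e+04 rad/s.
Step 2 — Component impedances:
  Z1: Z = R = 966 Ω
  Z2: Z = jωL = j·1.445e+04·0.002 = 0 + j28.9 Ω
  Z3: Z = 1/(jωC) = -j/(ω·C) = 0 - j85.43 Ω
Step 3 — With the output port shorted to ground, the output series arm Z2 runs from the junction to ground; the shunt arm Z3 also runs from the junction to ground. They appear in parallel: Z3 || Z2 = 0 + j43.68 Ω.
Step 4 — Series with input arm Z1: Z_in = Z1 + (Z3 || Z2) = 966 + j43.68 Ω = 967∠2.6° Ω.
Step 5 — Source phasor: V = 41.1∠147.0° V = -34.47 + j22.38 V.
Step 6 — Ohm's law: I = V / Z_total = (-34.47 + j22.38) / (966 + j43.68) = -0.03456 + j0.02474 A.
Step 7 — Convert to polar: |I| = 0.0425 A, ∠I = 144.4°.

I = 0.0425∠144.4° A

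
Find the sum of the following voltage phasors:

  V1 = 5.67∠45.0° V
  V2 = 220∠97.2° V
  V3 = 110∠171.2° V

Step 1 — Convert each phasor to rectangular form:
  V1 = 5.67·(cos(45.0°) + j·sin(45.0°)) = 4.009 + j4.009 V
  V2 = 220·(cos(97.2°) + j·sin(97.2°)) = -27.57 + j218.3 V
  V3 = 110·(cos(171.2°) + j·sin(171.2°)) = -108.7 + j16.83 V
Step 2 — Sum components: V_total = -132.3 + j239.1 V.
Step 3 — Convert to polar: |V_total| = 273.2 V, ∠V_total = 119.0°.

V_total = 273.2∠119.0° V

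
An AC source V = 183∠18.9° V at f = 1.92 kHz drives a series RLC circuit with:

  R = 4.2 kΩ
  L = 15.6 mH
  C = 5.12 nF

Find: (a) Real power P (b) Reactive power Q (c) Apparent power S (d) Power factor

Step 1 — Angular frequency: ω = 2π·f = 2π·1920 = 1.206e+04 rad/s.
Step 2 — Component impedances:
  R: Z = R = 4200 Ω
  L: Z = jωL = j·1.206e+04·0.0156 = 0 + j188.2 Ω
  C: Z = 1/(jωC) = -j/(ω·C) = 0 - j1.619e+04 Ω
Step 3 — Series combination: Z_total = R + L + C = 4200 - j1.6e+04 Ω = 1.654e+04∠-75.3° Ω.
Step 4 — Source phasor: V = 183∠18.9° V = 173.1 + j59.28 V.
Step 5 — Current: I = V / Z = -0.0008088 + j0.01103 A = 0.01106∠94.2° A.
Step 6 — Complex power: S = V·I* = 0.5139 - j1.958 VA.
Step 7 — Real power: P = Re(S) = 0.5139 W.
Step 8 — Reactive power: Q = Im(S) = -1.958 VAR.
Step 9 — Apparent power: |S| = 2.024 VA.
Step 10 — Power factor: PF = P/|S| = 0.2539 (leading).

(a) P = 0.5139 W  (b) Q = -1.958 VAR  (c) S = 2.024 VA  (d) PF = 0.2539 (leading)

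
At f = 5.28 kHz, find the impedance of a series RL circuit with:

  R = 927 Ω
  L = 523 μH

Step 1 — Angular frequency: ω = 2π·f = 2π·5280 = 3.318e+04 rad/s.
Step 2 — Component impedances:
  R: Z = R = 927 Ω
  L: Z = jωL = j·3.318e+04·0.000523 = 0 + j17.35 Ω
Step 3 — Series combination: Z_total = R + L = 927 + j17.35 Ω = 927.2∠1.1° Ω.

Z = 927 + j17.35 Ω = 927.2∠1.1° Ω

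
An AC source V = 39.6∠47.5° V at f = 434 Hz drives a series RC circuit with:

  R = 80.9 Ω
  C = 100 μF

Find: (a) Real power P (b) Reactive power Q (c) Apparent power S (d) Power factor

Step 1 — Angular frequency: ω = 2π·f = 2π·434 = 2727 rad/s.
Step 2 — Component impedances:
  R: Z = R = 80.9 Ω
  C: Z = 1/(jωC) = -j/(ω·C) = 0 - j3.667 Ω
Step 3 — Series combination: Z_total = R + C = 80.9 - j3.667 Ω = 80.98∠-2.6° Ω.
Step 4 — Source phasor: V = 39.6∠47.5° V = 26.75 + j29.2 V.
Step 5 — Current: I = V / Z = 0.3137 + j0.3751 A = 0.489∠50.1° A.
Step 6 — Complex power: S = V·I* = 19.34 - j0.8769 VA.
Step 7 — Real power: P = Re(S) = 19.34 W.
Step 8 — Reactive power: Q = Im(S) = -0.8769 VAR.
Step 9 — Apparent power: |S| = 19.36 VA.
Step 10 — Power factor: PF = P/|S| = 0.999 (leading).

(a) P = 19.34 W  (b) Q = -0.8769 VAR  (c) S = 19.36 VA  (d) PF = 0.999 (leading)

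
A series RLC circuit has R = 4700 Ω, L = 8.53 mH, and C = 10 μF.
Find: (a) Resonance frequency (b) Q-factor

Step 1 — Resonance condition Im(Z)=0 gives ω₀ = 1/√(LC).
Step 2 — ω₀ = 1/√(0.00853·1e-05) = 3424 rad/s.
Step 3 — f₀ = ω₀/(2π) = 544.9 Hz.
Step 4 — Series Q: Q = ω₀L/R = 3424·0.00853/4700 = 0.006214.

(a) f₀ = 544.9 Hz  (b) Q = 0.006214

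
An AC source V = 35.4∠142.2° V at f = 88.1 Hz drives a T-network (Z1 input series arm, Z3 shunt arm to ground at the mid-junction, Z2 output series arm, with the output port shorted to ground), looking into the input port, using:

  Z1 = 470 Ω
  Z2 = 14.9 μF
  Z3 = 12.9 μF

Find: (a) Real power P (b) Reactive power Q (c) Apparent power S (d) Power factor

Step 1 — Angular frequency: ω = 2π·f = 2π·88.1 = 553.5 rad/s.
Step 2 — Component impedances:
  Z1: Z = R = 470 Ω
  Z2: Z = 1/(jωC) = -j/(ω·C) = 0 - j121.2 Ω
  Z3: Z = 1/(jωC) = -j/(ω·C) = 0 - j140 Ω
Step 3 — With the output port shorted to ground, the output series arm Z2 runs from the junction to ground; the shunt arm Z3 also runs from the junction to ground. They appear in parallel: Z3 || Z2 = 0 - j64.98 Ω.
Step 4 — Series with input arm Z1: Z_in = Z1 + (Z3 || Z2) = 470 - j64.98 Ω = 474.5∠-7.9° Ω.
Step 5 — Source phasor: V = 35.4∠142.2° V = -27.97 + j21.7 V.
Step 6 — Current: I = V / Z = -0.06466 + j0.03722 A = 0.07461∠150.1° A.
Step 7 — Complex power: S = V·I* = 2.616 - j0.3617 VA.
Step 8 — Real power: P = Re(S) = 2.616 W.
Step 9 — Reactive power: Q = Im(S) = -0.3617 VAR.
Step 10 — Apparent power: |S| = 2.641 VA.
Step 11 — Power factor: PF = P/|S| = 0.9906 (leading).

(a) P = 2.616 W  (b) Q = -0.3617 VAR  (c) S = 2.641 VA  (d) PF = 0.9906 (leading)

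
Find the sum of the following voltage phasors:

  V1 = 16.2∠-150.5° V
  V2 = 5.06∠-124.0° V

Step 1 — Convert each phasor to rectangular form:
  V1 = 16.2·(cos(-150.5°) + j·sin(-150.5°)) = -14.1 - j7.977 V
  V2 = 5.06·(cos(-124.0°) + j·sin(-124.0°)) = -2.83 - j4.195 V
Step 2 — Sum components: V_total = -16.93 - j12.17 V.
Step 3 — Convert to polar: |V_total| = 20.85 V, ∠V_total = -144.3°.

V_total = 20.85∠-144.3° V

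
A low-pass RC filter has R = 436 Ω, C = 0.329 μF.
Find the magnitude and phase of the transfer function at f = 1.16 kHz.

Step 1 — Angular frequency: ω = 2π·1160 = 7288 rad/s.
Step 2 — Transfer function: H(jω) = 1/(1 + jωRC).
Step 3 — Denominator: 1 + jωRC = 1 + j·7288·436·3.29e-07 = 1 + j1.045.
Step 4 — H = 0.4778 - j0.4995.
Step 5 — Magnitude: |H| = 0.6912 (-3.2 dB); phase: φ = -46.3°.

|H| = 0.6912 (-3.2 dB), φ = -46.3°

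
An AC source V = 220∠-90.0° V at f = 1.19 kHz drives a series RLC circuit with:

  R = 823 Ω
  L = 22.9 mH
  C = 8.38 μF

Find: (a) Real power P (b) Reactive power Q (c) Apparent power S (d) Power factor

Step 1 — Angular frequency: ω = 2π·f = 2π·1190 = 7477 rad/s.
Step 2 — Component impedances:
  R: Z = R = 823 Ω
  L: Z = jωL = j·7477·0.0229 = 0 + j171.2 Ω
  C: Z = 1/(jωC) = -j/(ω·C) = 0 - j15.96 Ω
Step 3 — Series combination: Z_total = R + L + C = 823 + j155.3 Ω = 837.5∠10.7° Ω.
Step 4 — Source phasor: V = 220∠-90.0° V = 0 - j220 V.
Step 5 — Current: I = V / Z = -0.0487 - j0.2581 A = 0.2627∠-100.7° A.
Step 6 — Complex power: S = V·I* = 56.79 + j10.71 VA.
Step 7 — Real power: P = Re(S) = 56.79 W.
Step 8 — Reactive power: Q = Im(S) = 10.71 VAR.
Step 9 — Apparent power: |S| = 57.79 VA.
Step 10 — Power factor: PF = P/|S| = 0.9827 (lagging).

(a) P = 56.79 W  (b) Q = 10.71 VAR  (c) S = 57.79 VA  (d) PF = 0.9827 (lagging)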